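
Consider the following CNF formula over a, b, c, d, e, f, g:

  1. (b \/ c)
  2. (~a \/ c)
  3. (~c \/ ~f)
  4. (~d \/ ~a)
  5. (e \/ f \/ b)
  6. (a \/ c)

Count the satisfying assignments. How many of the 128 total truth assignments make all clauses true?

Split on c, then a.
  c=T, a=T: g free; 3 ways for (b,d,e,f) × 2^1 = 6.
  c=T, a=F: d, g free; 3 ways for (b,e,f) × 2^2 = 12.
  c=F, a=T: a clause becomes empty — 0.
  c=F, a=F: a clause becomes empty — 0.
Total: 6 + 12 + 0 + 0 = 18.

18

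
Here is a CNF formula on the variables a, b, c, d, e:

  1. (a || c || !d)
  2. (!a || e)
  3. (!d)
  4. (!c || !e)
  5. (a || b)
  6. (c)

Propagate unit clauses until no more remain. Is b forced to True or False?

True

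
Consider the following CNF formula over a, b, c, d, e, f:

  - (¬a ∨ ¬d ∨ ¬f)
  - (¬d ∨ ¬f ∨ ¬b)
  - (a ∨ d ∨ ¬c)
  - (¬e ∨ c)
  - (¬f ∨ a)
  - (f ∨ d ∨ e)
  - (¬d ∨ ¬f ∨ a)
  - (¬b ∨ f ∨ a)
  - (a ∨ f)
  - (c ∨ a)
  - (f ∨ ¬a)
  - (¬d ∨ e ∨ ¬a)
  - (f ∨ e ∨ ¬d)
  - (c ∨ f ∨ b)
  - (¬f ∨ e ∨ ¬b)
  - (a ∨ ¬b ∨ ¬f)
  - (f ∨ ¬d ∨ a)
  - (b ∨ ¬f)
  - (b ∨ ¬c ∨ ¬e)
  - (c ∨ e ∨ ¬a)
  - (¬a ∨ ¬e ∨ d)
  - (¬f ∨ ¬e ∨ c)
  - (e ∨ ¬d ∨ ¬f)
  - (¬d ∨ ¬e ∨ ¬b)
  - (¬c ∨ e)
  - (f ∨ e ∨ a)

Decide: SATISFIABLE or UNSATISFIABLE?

f = True:
  propagation gives a=True, d=False, b=True, e=True; an empty clause results — contradiction.
f = False:
  propagation gives a=True; an empty clause results — contradiction.
Every branch closes, so no satisfying assignment exists.

UNSATISFIABLE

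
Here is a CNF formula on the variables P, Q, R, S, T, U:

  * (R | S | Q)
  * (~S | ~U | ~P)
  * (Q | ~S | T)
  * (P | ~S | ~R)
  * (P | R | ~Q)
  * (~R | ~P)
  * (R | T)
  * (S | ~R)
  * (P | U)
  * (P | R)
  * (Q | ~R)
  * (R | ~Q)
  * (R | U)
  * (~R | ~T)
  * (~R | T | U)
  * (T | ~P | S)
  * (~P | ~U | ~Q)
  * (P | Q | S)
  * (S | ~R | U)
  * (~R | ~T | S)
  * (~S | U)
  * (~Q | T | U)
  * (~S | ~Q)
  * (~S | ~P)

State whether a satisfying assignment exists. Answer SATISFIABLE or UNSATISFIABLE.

R = True:
  propagation gives P=False, S=False; an empty clause results — contradiction.
R = False:
  propagation gives T=True, P=True, Q=False, S=True; an empty clause results — contradiction.
Every branch closes, so no satisfying assignment exists.

UNSATISFIABLE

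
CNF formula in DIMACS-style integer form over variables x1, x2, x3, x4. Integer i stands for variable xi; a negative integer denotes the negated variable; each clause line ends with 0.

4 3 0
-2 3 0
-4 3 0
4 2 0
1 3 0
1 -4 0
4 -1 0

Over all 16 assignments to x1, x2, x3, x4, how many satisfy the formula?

The models are:
  x1=0 x2=1 x3=1 x4=0
  x1=1 x2=0 x3=1 x4=1
  x1=1 x2=1 x3=1 x4=1
Count: 3.

3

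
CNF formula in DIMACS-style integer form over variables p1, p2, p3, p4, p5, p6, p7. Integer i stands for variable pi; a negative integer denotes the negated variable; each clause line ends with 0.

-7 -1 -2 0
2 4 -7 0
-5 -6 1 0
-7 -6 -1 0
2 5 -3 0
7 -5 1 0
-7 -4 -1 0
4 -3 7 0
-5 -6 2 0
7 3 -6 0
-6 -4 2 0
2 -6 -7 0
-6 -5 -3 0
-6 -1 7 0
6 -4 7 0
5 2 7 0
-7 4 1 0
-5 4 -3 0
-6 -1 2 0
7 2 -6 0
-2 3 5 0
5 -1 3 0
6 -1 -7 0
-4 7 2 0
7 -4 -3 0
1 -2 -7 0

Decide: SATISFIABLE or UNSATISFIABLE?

SATISFIABLE

Try p1 = True.
Try p2 = True.
  then p7 is forced to False.
  then p6 is forced to False.
  then p4 is forced to False.
  then p3 is forced to False.
  then p5 is forced to True.
So p1=True, p2=True, p3=False, p4=False, p5=True, p6=False, p7=False is a satisfying assignment.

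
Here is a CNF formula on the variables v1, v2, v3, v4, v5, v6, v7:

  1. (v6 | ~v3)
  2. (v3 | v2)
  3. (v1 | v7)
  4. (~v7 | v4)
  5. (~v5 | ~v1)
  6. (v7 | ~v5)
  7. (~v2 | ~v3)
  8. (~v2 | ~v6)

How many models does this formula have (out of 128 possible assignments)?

10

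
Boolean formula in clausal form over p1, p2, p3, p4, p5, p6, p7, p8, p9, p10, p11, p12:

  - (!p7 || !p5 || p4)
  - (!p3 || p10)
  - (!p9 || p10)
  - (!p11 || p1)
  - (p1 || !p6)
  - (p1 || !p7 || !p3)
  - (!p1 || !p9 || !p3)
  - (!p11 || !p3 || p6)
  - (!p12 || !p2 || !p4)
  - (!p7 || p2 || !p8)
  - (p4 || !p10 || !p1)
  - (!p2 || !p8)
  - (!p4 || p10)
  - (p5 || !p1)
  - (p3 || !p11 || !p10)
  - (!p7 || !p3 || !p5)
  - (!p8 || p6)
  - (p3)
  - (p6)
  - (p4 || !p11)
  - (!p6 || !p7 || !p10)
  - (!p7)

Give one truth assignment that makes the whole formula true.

p1=True  p2=False  p3=True  p4=True  p5=True  p6=True  p7=False  p8=True  p9=False  p10=True  p11=False  p12=False

(p3) is a unit clause, so p3 = True.
(p10) is a unit clause, so p10 = True.
(p6) is a unit clause, so p6 = True.
(p1) is a unit clause, so p1 = True.
(!p9) is a unit clause, so p9 = False.
(p4) is a unit clause, so p4 = True.
The clause (p5) is unit: p5 must be True.
(!p7) is a unit clause, so p7 = False.
p2 occurs only negated in the remaining clauses — set p2 = False.
p12 occurs only negated in the remaining clauses — set p12 = False.
p8, p11 are now unconstrained; take p8 = True, p11 = False.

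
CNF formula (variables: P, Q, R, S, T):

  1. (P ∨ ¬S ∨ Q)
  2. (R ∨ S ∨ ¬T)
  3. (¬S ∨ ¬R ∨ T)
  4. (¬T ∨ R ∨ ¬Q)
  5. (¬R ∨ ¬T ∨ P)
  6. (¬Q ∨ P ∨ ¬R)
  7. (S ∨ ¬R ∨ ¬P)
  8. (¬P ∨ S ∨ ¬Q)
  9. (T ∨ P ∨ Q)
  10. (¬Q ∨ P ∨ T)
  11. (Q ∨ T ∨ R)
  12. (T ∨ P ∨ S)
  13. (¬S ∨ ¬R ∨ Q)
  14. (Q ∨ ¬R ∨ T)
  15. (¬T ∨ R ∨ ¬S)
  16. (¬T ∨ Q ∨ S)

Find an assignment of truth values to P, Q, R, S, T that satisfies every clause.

Try P = True.
Set Q = True and propagate.
  then S is forced to True.
Try R = True.
  then T is forced to True.

P=T, Q=T, R=T, S=T, T=T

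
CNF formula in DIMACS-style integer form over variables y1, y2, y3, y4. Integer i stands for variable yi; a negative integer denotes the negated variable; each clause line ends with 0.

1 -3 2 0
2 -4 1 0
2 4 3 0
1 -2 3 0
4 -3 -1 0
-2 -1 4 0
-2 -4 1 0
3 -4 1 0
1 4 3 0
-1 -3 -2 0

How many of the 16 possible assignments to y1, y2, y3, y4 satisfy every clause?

4

Satisfying assignments:
  y1=F y2=T y3=T y4=F
  y1=T y2=F y3=F y4=T
  y1=T y2=F y3=T y4=T
  y1=T y2=T y3=F y4=T
That's 4 in total.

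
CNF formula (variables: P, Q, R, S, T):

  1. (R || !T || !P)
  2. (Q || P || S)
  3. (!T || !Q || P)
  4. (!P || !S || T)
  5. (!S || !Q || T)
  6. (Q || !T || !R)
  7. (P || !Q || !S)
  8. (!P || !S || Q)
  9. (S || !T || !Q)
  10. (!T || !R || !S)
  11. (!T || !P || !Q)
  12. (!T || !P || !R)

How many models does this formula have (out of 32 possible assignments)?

9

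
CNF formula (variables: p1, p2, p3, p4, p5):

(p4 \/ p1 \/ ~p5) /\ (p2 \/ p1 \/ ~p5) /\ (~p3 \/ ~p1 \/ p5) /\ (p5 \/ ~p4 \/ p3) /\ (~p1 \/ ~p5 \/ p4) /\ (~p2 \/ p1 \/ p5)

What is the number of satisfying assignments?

11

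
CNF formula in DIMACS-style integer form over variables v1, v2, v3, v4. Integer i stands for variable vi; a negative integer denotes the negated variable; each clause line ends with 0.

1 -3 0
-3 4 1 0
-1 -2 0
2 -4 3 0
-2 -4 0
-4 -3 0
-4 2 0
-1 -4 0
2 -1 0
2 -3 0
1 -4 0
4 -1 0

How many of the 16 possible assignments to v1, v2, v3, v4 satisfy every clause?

Satisfying assignments:
  v1=F v2=F v3=F v4=F
  v1=F v2=T v3=F v4=F
That's 2 in total.

2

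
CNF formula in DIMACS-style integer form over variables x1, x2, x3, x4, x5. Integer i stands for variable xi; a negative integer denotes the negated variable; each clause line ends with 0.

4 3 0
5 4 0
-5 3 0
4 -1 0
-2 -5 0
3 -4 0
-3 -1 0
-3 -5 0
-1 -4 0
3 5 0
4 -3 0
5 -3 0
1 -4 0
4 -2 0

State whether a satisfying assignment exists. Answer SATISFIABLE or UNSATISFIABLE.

UNSATISFIABLE

x3 = True:
  propagation gives x1=False, x5=False; an empty clause results — contradiction.
x3 = False:
  propagation gives x4=True; an empty clause results — contradiction.
Every branch closes, so no satisfying assignment exists.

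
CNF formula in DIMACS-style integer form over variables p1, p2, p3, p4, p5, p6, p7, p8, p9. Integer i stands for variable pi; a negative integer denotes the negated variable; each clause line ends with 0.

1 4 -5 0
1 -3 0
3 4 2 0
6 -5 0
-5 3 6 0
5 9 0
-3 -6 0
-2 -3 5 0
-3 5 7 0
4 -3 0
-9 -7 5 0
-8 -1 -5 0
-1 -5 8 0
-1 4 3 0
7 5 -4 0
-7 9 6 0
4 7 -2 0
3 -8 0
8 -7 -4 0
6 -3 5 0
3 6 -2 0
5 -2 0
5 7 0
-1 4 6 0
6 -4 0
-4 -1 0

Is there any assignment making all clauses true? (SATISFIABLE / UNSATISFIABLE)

SATISFIABLE

Set p1 = False and propagate.
  then p3 is forced to False.
  then p8 is forced to False.
Set p2 = False and propagate.
  then p4 is forced to True.
  then p7 is forced to False.
  then p5 is forced to True.
  then p6 is forced to True.
p9 is now unconstrained; take p9 = True.
So p1=F, p2=F, p3=F, p4=T, p5=T, p6=T, p7=F, p8=F, p9=T is a satisfying assignment.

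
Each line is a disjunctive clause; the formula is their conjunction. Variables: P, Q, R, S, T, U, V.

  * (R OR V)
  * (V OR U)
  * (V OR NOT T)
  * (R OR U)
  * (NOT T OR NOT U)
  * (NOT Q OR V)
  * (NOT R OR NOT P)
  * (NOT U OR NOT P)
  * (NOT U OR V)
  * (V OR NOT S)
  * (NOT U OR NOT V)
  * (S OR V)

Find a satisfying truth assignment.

P=0, Q=0, R=1, S=0, T=1, U=0, V=1

P occurs only negated in the remaining clauses — set P = False.
Pure literal: Q appears only negated; assign Q = False.
Branch on R: take R = True.
Set S = False and propagate.
  then V is forced to True.
  then U is forced to False.
T is now unconstrained; take T = True.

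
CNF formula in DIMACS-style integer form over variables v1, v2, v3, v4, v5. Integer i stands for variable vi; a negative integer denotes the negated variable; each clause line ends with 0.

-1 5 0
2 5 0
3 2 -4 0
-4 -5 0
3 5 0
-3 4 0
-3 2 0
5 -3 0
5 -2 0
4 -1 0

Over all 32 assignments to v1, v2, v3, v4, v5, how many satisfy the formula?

The models are:
  v1=0 v2=0 v3=0 v4=0 v5=1
  v1=0 v2=1 v3=0 v4=0 v5=1
That's 2 in total.

2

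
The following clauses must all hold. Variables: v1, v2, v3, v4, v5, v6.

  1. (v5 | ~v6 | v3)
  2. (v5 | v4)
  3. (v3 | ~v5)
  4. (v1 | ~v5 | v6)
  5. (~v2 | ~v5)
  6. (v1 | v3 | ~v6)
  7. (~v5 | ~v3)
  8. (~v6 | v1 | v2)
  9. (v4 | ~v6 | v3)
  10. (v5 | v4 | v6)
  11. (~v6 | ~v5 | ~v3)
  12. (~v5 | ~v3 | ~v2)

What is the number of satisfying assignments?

11

Case analysis on v5 and v3:
  v5=T, v3=T: a clause becomes empty — 0.
  v5=T, v3=F: a clause becomes empty — 0.
  v5=F, v3=T: 7 of the 16 assignments to (v1,v2,v4,v6) work.
  v5=F, v3=F: remaining (v1,v2,v4,v6) ∈ {(F,F,T,F); (F,T,T,F); (T,F,T,F); (T,T,T,F)} — 4.
Total: 0 + 0 + 7 + 4 = 11.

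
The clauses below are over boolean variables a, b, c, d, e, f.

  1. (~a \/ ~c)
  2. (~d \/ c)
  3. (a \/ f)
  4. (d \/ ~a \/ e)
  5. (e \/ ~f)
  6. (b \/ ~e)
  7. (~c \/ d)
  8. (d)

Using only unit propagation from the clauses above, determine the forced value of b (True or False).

Unit clause (d) sets d = True.
From (c \/ ~d) and d = True: c = True.
From (~a \/ ~c) and c = True: a = False.
(a \/ f): since a = False, the clause reduces to (f). f = True.
From (e \/ ~f) and f = True: e = True.
In (~e \/ b), ~e is now false; b must hold, so b = True.

True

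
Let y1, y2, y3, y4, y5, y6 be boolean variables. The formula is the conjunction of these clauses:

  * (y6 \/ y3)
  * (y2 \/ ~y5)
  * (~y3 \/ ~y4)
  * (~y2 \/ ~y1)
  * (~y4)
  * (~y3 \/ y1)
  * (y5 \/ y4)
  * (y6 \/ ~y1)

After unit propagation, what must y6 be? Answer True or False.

True

Unit clause (~y4) sets y4 = False.
In (y5 \/ y4), y4 is now false; y5 must hold, so y5 = True.
(~y5 \/ y2): since y5 = True, the clause reduces to (y2). y2 = True.
(~y1 \/ ~y2): since y2 = True, the clause reduces to (~y1). y1 = False.
In (y1 \/ ~y3), y1 is now false; ~y3 must hold, so y3 = False.
(y6 \/ y3) with y3 = False leaves only y6, so y6 = True.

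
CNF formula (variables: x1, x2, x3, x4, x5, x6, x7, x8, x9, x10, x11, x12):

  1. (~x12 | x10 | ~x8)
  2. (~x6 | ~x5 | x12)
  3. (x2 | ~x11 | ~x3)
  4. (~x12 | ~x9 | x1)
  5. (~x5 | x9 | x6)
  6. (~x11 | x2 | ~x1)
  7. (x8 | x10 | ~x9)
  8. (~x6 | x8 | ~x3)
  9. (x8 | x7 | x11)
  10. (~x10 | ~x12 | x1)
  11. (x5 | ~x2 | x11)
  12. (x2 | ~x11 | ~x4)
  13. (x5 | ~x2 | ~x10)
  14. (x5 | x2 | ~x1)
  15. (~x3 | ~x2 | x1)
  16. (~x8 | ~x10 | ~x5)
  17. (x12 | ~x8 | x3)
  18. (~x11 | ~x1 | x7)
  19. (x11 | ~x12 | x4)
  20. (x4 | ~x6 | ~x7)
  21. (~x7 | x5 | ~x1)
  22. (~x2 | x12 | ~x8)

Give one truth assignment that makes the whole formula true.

x1=0, x2=0, x3=1, x4=0, x5=0, x6=0, x7=1, x8=0, x9=0, x10=1, x11=0, x12=0

Try x1 = False.
Branch on x2: take x2 = False.
Set x3 = True and propagate.
  then x11 is forced to False.
For the remaining variables, x4 = False, x5 = False, x6 = False, x7 = True, x8 = False, x9 = False, x10 = True, x12 = False works.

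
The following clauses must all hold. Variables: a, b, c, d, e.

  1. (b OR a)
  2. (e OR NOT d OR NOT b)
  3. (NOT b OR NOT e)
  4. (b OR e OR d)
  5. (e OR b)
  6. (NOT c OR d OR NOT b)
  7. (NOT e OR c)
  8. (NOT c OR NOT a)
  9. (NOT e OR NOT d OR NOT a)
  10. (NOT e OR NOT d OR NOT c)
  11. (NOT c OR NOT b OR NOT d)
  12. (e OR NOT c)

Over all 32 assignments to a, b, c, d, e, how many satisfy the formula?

The models are:
  a=F b=T c=F d=F e=F
  a=T b=T c=F d=F e=F
Count: 2.

2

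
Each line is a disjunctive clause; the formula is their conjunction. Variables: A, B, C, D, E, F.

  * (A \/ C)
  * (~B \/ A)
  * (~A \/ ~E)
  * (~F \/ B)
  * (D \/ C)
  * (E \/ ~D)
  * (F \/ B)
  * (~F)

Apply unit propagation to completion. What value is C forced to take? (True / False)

True

(~F) is a unit clause: F = False.
In (B \/ F), F is now false; B must hold, so B = True.
From (A \/ ~B) and B = True: A = True.
From (~E \/ ~A) and A = True: E = False.
(E \/ ~D): since E = False, the clause reduces to (~D). D = False.
(D \/ C) with D = False leaves only C, so C = True.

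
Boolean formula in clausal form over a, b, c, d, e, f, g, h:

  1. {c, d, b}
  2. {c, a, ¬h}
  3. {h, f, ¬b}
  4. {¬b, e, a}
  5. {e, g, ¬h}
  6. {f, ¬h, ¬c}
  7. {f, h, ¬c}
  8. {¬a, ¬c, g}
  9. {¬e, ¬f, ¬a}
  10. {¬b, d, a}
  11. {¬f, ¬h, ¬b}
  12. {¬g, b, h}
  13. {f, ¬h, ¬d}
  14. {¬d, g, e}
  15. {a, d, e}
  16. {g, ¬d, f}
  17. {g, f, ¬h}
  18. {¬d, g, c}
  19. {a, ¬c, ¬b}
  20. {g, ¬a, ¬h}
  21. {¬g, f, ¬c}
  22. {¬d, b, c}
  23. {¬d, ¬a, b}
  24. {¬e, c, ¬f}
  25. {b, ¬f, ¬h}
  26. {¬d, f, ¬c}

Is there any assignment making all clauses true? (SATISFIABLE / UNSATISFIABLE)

Try a = True.
For the remaining variables, b = True, c = True, d = False, e = False, f = True, g = True, h = False works.
So a=1, b=1, c=1, d=0, e=0, f=1, g=1, h=0 is a satisfying assignment.

SATISFIABLE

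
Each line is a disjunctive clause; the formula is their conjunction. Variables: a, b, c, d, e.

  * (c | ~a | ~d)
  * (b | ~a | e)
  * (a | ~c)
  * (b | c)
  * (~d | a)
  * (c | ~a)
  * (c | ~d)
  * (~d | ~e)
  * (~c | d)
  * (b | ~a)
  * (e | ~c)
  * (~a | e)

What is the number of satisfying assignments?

Satisfying assignments:
  a=F b=T c=F d=F e=F
  a=F b=T c=F d=F e=T
Count: 2.

2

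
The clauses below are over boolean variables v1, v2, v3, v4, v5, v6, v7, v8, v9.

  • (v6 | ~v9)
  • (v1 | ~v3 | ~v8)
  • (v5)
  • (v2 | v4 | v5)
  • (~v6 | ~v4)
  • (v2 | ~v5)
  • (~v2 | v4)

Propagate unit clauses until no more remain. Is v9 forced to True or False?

False

(v5) is a unit clause: v5 = True.
In (~v5 | v2), ~v5 is now false; v2 must hold, so v2 = True.
In (~v2 | v4), ~v2 is now false; v4 must hold, so v4 = True.
(~v6 | ~v4) with v4 = True leaves only ~v6, so v6 = False.
In (v6 | ~v9), v6 is now false; ~v9 must hold, so v9 = False.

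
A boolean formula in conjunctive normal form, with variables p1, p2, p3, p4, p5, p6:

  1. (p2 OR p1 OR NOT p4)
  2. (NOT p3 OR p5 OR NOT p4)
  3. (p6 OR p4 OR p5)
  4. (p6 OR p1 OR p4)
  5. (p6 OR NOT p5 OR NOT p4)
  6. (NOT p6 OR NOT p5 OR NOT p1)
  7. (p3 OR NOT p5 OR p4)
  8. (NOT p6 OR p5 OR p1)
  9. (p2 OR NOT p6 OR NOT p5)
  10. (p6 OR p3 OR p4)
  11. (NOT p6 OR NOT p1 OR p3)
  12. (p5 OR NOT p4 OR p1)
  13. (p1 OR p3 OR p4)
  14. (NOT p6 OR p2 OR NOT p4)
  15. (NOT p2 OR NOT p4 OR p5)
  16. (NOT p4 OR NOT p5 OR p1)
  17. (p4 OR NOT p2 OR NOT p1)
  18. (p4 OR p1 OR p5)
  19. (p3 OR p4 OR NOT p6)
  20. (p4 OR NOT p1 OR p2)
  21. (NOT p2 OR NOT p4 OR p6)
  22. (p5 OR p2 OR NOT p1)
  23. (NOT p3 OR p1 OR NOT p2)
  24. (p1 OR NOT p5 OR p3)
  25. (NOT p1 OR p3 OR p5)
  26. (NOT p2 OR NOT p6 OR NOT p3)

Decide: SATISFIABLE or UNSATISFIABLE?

UNSATISFIABLE

p4 = True:
  p5 = True:
    propagation gives p6=True, p1=False; an empty clause results — contradiction.
  p5 = False:
    propagation gives p3=False, p1=True; an empty clause results — contradiction.
p4 = False:
  p1 = True:
    propagation gives p2=False; an empty clause results — contradiction.
  p1 = False:
    propagation gives p6=True, p5=True, p3=True, p2=True; an empty clause results — contradiction.
Every branch closes, so no satisfying assignment exists.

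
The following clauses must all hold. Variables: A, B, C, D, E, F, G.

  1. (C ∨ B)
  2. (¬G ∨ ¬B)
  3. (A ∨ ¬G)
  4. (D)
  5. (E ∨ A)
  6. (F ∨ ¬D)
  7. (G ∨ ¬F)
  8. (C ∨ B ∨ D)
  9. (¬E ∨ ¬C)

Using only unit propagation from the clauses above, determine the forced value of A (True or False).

Unit clause (D) sets D = True.
In (¬D ∨ F), ¬D is now false; F must hold, so F = True.
(G ∨ ¬F): since F = True, the clause reduces to (G). G = True.
In (¬B ∨ ¬G), ¬G is now false; ¬B must hold, so B = False.
(C ∨ B) with B = False leaves only C, so C = True.
In (A ∨ ¬G), ¬G is now false; A must hold, so A = True.

True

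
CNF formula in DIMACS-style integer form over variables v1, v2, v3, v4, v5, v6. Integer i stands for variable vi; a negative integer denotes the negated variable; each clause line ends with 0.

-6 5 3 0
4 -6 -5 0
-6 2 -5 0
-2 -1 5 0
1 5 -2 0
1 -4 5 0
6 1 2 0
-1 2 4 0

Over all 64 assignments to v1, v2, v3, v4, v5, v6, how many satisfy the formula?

Case analysis on v5 and v1:
  v5=T, v1=T: v3 free; 4 ways for (v2,v4,v6) × 2^1 = 8.
  v5=T, v1=F: v3 free; 3 ways for (v2,v4,v6) × 2^1 = 6.
  v5=F, v1=T: remaining (v2,v3,v4,v6) ∈ {(F,F,T,F); (F,T,T,F); (F,T,T,T)} — 3.
  v5=F, v1=F: remaining (v2,v3,v4,v6) ∈ {(F,T,F,T)} — 1.
Total: 8 + 6 + 3 + 1 = 18.

18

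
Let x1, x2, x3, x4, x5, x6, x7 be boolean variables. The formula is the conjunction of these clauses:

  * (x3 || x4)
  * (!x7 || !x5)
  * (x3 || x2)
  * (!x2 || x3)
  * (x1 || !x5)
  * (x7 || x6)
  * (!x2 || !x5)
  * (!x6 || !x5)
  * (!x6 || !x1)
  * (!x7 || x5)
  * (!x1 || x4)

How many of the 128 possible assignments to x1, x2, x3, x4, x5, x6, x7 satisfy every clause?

4

Satisfying assignments:
  x1=0 x2=0 x3=1 x4=0 x5=0 x6=1 x7=0
  x1=0 x2=0 x3=1 x4=1 x5=0 x6=1 x7=0
  x1=0 x2=1 x3=1 x4=0 x5=0 x6=1 x7=0
  x1=0 x2=1 x3=1 x4=1 x5=0 x6=1 x7=0
Count: 4.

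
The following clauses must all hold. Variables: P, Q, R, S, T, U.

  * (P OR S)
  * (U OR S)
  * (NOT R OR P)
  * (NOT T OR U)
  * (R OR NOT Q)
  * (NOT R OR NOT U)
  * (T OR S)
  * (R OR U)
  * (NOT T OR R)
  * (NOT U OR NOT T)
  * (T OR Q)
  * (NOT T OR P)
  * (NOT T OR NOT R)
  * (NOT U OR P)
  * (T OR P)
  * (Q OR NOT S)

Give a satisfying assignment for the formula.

P=T, Q=T, R=T, S=T, T=F, U=F

P occurs only positively in the remaining clauses — set P = True.
Branch on Q: take Q = True.
  then R is forced to True.
  then U is forced to False.
  then S is forced to True.
  then T is forced to False.
Every clause has at least one true literal under this assignment.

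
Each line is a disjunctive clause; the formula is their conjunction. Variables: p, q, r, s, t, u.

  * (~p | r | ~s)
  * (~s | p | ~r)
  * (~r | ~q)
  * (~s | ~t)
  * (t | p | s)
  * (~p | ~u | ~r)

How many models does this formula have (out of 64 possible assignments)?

21

Split on p, then r.
  p=1, r=1: remaining (q,s,t,u) ∈ {(0,0,0,0); (0,0,1,0); (0,1,0,0)} — 3.
  p=1, r=0: forces s=0; q, t, u free → 2^3 = 8.
  p=0, r=1: remaining (q,s,t,u) ∈ {(0,0,1,0); (0,0,1,1)} — 2.
  p=0, r=0: q, u free; 2 ways for (s,t) × 2^2 = 8.
Total: 3 + 8 + 2 + 8 = 21.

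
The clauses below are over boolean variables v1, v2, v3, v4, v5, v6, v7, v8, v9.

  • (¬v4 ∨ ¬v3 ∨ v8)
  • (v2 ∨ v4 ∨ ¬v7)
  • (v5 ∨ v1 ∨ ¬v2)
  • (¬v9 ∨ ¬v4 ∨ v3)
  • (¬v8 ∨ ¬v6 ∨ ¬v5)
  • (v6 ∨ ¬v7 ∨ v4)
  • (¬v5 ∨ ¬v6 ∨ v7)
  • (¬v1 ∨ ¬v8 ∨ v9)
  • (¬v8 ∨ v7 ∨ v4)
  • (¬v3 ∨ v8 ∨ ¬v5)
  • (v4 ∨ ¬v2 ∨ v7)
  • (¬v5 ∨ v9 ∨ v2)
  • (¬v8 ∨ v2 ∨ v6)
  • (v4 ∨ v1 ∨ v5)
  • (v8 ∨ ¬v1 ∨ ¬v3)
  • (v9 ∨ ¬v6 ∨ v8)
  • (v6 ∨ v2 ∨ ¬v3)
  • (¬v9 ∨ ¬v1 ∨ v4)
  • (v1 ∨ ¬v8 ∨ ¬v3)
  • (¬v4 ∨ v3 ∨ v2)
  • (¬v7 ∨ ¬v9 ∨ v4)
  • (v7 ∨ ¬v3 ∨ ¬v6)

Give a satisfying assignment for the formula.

v1 = T, v2 = F, v3 = T, v4 = T, v5 = F, v6 = T, v7 = T, v8 = T, v9 = T

Check each clause:
  1. (¬v3 ∨ ¬v4 ∨ v8) — v8 is true.
  2. (¬v7 ∨ v2 ∨ v4) — v4 is true.
  3. (¬v2 ∨ v1 ∨ v5) — v1 is true.
  4. (¬v4 ∨ v3 ∨ ¬v9) — v3 is true.
  5. (¬v5 ∨ ¬v8 ∨ ¬v6) — ¬v5 is true.
  6. (v6 ∨ v4 ∨ ¬v7) — v4 is true.
  7. (¬v5 ∨ v7 ∨ ¬v6) — ¬v5 is true.
  8. (v9 ∨ ¬v1 ∨ ¬v8) — v9 is true.
  9. (v7 ∨ ¬v8 ∨ v4) — v4 is true.
  10. (¬v5 ∨ ¬v3 ∨ v8) — v8 is true.
  11. (v4 ∨ ¬v2 ∨ v7) — v4 is true.
  12. (v9 ∨ ¬v5 ∨ v2) — v9 is true.
  13. (v2 ∨ ¬v8 ∨ v6) — v6 is true.
  14. (v4 ∨ v1 ∨ v5) — v1 is true.
  15. (¬v3 ∨ v8 ∨ ¬v1) — v8 is true.
  16. (v9 ∨ ¬v6 ∨ v8) — v8 is true.
  17. (¬v3 ∨ v6 ∨ v2) — v6 is true.
  18. (¬v9 ∨ v4 ∨ ¬v1) — v4 is true.
  19. (¬v8 ∨ ¬v3 ∨ v1) — v1 is true.
  20. (v3 ∨ v2 ∨ ¬v4) — v3 is true.
  21. (v4 ∨ ¬v7 ∨ ¬v9) — v4 is true.
  22. (¬v6 ∨ ¬v3 ∨ v7) — v7 is true.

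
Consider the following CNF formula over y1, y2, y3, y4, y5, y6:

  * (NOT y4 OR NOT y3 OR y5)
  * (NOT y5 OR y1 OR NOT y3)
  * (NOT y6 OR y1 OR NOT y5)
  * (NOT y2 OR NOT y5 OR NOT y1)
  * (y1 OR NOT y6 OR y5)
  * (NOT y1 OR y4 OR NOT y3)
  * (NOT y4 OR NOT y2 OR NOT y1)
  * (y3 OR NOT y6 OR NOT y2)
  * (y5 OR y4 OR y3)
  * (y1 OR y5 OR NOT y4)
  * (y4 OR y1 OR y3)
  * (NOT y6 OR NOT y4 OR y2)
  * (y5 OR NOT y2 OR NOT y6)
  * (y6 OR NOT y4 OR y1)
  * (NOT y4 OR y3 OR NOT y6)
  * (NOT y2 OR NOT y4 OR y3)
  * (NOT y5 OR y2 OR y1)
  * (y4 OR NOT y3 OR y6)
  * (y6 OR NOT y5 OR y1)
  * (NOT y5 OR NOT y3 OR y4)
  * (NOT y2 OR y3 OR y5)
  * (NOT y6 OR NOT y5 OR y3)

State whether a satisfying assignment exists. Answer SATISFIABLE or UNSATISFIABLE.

Set y1 = True and propagate.
The remaining clauses are satisfied by y2 = False, y3 = True, y4 = True, y5 = True, y6 = False.
So y1=T, y2=F, y3=T, y4=T, y5=T, y6=F is a satisfying assignment.

SATISFIABLE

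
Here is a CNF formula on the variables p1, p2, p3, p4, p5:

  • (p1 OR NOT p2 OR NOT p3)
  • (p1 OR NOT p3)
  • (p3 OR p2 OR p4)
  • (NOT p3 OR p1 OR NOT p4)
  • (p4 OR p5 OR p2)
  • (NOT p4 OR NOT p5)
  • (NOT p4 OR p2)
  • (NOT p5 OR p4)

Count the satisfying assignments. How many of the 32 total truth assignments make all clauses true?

Satisfying assignments:
  p1=F p2=T p3=F p4=F p5=F
  p1=F p2=T p3=F p4=T p5=F
  p1=T p2=T p3=F p4=F p5=F
  p1=T p2=T p3=F p4=T p5=F
  p1=T p2=T p3=T p4=F p5=F
  p1=T p2=T p3=T p4=T p5=F
That's 6 in total.

6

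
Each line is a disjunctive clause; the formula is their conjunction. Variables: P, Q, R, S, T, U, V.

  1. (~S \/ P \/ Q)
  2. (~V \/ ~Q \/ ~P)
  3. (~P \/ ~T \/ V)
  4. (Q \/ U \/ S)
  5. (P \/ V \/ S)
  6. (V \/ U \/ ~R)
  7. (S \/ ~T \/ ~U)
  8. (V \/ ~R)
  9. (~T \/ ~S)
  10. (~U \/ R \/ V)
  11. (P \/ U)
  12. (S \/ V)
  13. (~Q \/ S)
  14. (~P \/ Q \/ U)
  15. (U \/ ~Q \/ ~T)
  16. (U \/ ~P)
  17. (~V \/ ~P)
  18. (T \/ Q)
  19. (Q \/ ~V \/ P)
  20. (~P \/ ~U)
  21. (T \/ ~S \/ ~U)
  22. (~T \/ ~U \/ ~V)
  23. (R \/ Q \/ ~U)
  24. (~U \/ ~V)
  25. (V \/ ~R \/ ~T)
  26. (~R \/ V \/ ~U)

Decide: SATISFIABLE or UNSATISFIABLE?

UNSATISFIABLE

U = True:
  propagation gives P=False, V=False, S=True, Q=True; an empty clause results — contradiction.
U = False:
  propagation gives P=True; an empty clause results — contradiction.
Every branch closes, so no satisfying assignment exists.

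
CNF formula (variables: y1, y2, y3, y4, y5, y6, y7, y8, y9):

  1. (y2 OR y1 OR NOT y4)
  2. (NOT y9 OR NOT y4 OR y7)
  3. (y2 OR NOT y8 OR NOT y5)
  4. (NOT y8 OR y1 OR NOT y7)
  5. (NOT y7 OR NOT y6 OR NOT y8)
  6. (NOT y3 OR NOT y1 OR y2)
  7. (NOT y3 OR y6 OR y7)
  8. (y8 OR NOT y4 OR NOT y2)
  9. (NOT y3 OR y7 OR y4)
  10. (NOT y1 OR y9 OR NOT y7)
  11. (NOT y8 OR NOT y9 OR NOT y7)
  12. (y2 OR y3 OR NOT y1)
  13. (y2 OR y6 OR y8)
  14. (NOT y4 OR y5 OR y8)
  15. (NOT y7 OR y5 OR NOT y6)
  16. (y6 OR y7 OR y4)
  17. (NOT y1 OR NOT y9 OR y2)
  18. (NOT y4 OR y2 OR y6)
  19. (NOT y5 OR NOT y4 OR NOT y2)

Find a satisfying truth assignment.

y1 = F  y2 = T  y3 = F  y4 = F  y5 = T  y6 = T  y7 = F  y8 = F  y9 = T

Branch on y1: take y1 = False.
Set y2 = True and propagate.
Branch on y3: take y3 = False.
The remaining clauses are satisfied by y4 = False, y5 = True, y6 = True, y7 = False, y8 = False, y9 = True.
Every clause has at least one true literal under this assignment.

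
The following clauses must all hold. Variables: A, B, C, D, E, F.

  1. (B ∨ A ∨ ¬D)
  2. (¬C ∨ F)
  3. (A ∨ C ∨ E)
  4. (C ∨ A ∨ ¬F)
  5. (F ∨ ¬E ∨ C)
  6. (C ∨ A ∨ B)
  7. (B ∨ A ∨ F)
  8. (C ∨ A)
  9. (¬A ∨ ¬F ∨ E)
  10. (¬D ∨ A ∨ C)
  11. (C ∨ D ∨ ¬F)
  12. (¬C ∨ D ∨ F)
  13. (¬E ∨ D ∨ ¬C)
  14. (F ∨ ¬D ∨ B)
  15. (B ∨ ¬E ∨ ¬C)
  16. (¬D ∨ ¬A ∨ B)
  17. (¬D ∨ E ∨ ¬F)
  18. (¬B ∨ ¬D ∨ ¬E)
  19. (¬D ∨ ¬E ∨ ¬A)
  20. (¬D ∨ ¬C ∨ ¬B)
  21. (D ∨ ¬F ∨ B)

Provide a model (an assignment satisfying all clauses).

A = 1, B = 1, C = 0, D = 0, E = 0, F = 0

Check each clause:
  1. (B ∨ ¬D ∨ A) — A is true.
  2. (¬C ∨ F) — ¬C is true.
  3. (C ∨ A ∨ E) — A is true.
  4. (¬F ∨ C ∨ A) — A is true.
  5. (F ∨ C ∨ ¬E) — ¬E is true.
  6. (C ∨ A ∨ B) — A is true.
  7. (A ∨ B ∨ F) — A is true.
  8. (A ∨ C) — A is true.
  9. (E ∨ ¬F ∨ ¬A) — ¬F is true.
  10. (¬D ∨ A ∨ C) — A is true.
  11. (D ∨ C ∨ ¬F) — ¬F is true.
  12. (D ∨ F ∨ ¬C) — ¬C is true.
  13. (¬C ∨ D ∨ ¬E) — ¬E is true.
  14. (F ∨ B ∨ ¬D) — B is true.
  15. (¬C ∨ ¬E ∨ B) — B is true.
  16. (¬A ∨ B ∨ ¬D) — B is true.
  17. (¬F ∨ ¬D ∨ E) — ¬F is true.
  18. (¬E ∨ ¬D ∨ ¬B) — ¬E is true.
  19. (¬D ∨ ¬E ∨ ¬A) — ¬E is true.
  20. (¬C ∨ ¬D ∨ ¬B) — ¬D is true.
  21. (B ∨ ¬F ∨ D) — B is true.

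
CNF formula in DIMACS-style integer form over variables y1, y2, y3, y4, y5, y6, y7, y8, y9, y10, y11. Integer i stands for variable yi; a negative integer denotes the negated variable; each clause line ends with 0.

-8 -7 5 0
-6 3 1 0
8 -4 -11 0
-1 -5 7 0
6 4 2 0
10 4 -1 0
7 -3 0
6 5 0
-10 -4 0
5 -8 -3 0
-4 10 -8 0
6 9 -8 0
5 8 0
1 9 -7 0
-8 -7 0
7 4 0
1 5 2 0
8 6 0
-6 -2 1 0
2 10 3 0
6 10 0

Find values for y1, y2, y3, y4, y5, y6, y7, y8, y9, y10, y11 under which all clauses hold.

y1 = T  y2 = T  y3 = T  y4 = F  y5 = T  y6 = T  y7 = T  y8 = F  y9 = T  y10 = T  y11 = T

Pure literal: y9 appears only positively; assign y9 = True.
Try y1 = True.
For the remaining variables, y2 = True, y3 = True, y4 = False, y5 = True, y6 = True, y7 = True, y8 = False, y10 = True, y11 = True works.
Every clause has at least one true literal under this assignment.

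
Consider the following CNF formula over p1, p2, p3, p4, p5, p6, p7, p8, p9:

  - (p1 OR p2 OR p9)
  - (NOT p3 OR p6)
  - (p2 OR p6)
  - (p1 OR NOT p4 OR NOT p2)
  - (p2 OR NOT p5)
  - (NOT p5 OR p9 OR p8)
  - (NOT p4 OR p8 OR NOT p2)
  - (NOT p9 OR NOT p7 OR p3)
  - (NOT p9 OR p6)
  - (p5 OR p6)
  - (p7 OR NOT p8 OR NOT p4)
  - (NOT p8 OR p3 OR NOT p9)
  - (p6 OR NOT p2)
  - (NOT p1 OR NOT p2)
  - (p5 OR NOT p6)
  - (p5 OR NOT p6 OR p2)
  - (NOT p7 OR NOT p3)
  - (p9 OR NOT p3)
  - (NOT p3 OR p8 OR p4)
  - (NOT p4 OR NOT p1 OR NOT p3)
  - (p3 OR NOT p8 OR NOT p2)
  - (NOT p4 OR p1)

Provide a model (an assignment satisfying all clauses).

p1 = False, p2 = True, p3 = True, p4 = False, p5 = True, p6 = True, p7 = False, p8 = True, p9 = True

Set p1 = False and propagate.
  then p4 is forced to False.
Try p2 = True.
  then p6 is forced to True.
  then p5 is forced to True.
Try p3 = True.
  then p7 is forced to False.
  then p9 is forced to True.
  then p8 is forced to True.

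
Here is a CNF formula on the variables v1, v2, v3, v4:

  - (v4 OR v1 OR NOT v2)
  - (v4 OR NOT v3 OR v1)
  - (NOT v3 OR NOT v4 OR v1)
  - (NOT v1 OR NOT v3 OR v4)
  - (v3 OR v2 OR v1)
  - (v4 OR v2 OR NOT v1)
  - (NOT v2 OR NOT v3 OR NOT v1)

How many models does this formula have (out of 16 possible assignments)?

5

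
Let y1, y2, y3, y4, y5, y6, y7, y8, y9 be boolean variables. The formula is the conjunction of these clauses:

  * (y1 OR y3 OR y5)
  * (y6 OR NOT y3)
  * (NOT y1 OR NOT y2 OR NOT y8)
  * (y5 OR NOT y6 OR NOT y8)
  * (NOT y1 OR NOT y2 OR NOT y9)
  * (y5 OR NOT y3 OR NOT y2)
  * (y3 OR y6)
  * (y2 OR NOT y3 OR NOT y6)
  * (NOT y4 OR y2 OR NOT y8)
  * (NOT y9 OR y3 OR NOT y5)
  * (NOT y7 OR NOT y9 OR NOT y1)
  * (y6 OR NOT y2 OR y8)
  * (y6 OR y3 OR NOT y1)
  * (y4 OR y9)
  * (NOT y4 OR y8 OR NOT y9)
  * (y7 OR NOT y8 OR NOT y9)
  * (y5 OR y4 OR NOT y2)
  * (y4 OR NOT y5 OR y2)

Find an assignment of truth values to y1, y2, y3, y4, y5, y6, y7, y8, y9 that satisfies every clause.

y1=False, y2=True, y3=False, y4=True, y5=True, y6=True, y7=True, y8=False, y9=False

Check each clause:
  1. (y1 OR y5 OR y3) — y5 is true.
  2. (y6 OR NOT y3) — NOT y3 is true.
  3. (NOT y2 OR NOT y8 OR NOT y1) — NOT y8 is true.
  4. (NOT y8 OR y5 OR NOT y6) — NOT y8 is true.
  5. (NOT y9 OR NOT y1 OR NOT y2) — NOT y9 is true.
  6. (NOT y3 OR NOT y2 OR y5) — y5 is true.
  7. (y3 OR y6) — y6 is true.
  8. (NOT y3 OR y2 OR NOT y6) — y2 is true.
  9. (NOT y8 OR NOT y4 OR y2) — NOT y8 is true.
  10. (NOT y5 OR NOT y9 OR y3) — NOT y9 is true.
  11. (NOT y1 OR NOT y7 OR NOT y9) — NOT y1 is true.
  12. (y6 OR y8 OR NOT y2) — y6 is true.
  13. (y3 OR NOT y1 OR y6) — NOT y1 is true.
  14. (y9 OR y4) — y4 is true.
  15. (NOT y9 OR y8 OR NOT y4) — NOT y9 is true.
  16. (y7 OR NOT y9 OR NOT y8) — NOT y8 is true.
  17. (y5 OR NOT y2 OR y4) — y4 is true.
  18. (NOT y5 OR y4 OR y2) — y2 is true.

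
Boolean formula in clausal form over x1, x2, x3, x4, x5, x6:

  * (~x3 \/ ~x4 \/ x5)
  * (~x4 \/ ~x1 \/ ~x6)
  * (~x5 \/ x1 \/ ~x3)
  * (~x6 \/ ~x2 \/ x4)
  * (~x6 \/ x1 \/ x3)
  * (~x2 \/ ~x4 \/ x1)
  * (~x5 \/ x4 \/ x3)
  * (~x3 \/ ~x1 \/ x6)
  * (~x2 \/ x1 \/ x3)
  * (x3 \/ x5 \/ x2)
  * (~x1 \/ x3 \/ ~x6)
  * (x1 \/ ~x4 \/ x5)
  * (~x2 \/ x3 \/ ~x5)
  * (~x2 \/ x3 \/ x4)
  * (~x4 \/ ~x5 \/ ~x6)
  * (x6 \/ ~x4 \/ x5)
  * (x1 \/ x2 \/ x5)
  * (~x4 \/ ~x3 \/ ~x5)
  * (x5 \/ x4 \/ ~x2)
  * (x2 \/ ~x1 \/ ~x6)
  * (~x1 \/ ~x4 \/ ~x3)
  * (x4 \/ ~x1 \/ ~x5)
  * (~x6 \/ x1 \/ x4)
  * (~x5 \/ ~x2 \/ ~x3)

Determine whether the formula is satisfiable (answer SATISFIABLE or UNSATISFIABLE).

SATISFIABLE

Set x1 = False and propagate.
The remaining clauses are satisfied by x2 = False, x3 = False, x4 = True, x5 = True, x6 = False.
Every clause has at least one true literal under this assignment.
So x1=0, x2=0, x3=0, x4=1, x5=1, x6=0 is a satisfying assignment.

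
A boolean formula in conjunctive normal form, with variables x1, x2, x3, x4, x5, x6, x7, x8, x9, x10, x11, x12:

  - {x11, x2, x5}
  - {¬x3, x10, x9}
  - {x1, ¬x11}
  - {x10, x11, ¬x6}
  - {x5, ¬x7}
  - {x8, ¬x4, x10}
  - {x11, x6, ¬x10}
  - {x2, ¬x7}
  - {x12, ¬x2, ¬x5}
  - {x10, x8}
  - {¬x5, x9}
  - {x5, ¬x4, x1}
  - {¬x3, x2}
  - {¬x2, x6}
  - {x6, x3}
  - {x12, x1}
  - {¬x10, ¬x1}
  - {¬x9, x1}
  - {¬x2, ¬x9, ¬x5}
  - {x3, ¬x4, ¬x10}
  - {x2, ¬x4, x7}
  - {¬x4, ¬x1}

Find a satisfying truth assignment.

x1=1  x2=1  x3=1  x4=0  x5=0  x6=1  x7=0  x8=1  x9=1  x10=0  x11=1  x12=0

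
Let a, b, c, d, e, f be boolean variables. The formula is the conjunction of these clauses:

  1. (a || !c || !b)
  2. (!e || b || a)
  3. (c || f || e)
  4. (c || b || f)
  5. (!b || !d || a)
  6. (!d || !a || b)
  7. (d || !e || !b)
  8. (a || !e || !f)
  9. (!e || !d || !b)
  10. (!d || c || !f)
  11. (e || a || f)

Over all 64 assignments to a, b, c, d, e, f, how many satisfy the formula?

15

Split on b, then a.
  b=1, a=1: 5 of the 16 assignments to (c,d,e,f) work.
  b=1, a=0: remaining (c,d,e,f) ∈ {(0,0,0,1)} — 1.
  b=0, a=1: e free; 3 ways for (c,d,f) × 2^1 = 6.
  b=0, a=0: remaining (c,d,e,f) ∈ {(0,0,0,1); (1,0,0,1); (1,1,0,1)} — 3.
Total: 5 + 1 + 6 + 3 = 15.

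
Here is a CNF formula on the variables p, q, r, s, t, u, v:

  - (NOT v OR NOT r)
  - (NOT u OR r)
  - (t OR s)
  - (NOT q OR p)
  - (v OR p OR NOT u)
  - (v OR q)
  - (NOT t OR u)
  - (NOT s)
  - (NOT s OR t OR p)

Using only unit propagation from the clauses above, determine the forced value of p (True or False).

(NOT s) stands alone — s = False.
From (t OR s) and s = False: t = True.
(NOT t OR u) with t = True leaves only u, so u = True.
From (r OR NOT u) and u = True: r = True.
(NOT r OR NOT v): since r = True, the clause reduces to (NOT v). v = False.
(NOT u OR v OR p): since u = True, v = False, the clause reduces to (p). p = True.

True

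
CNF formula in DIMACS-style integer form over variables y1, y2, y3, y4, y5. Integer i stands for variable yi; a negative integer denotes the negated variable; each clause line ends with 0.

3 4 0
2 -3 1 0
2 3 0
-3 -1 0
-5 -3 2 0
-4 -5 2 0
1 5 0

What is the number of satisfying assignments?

5

Satisfying assignments:
  y1=F y2=T y3=F y4=T y5=T
  y1=F y2=T y3=T y4=F y5=T
  y1=F y2=T y3=T y4=T y5=T
  y1=T y2=T y3=F y4=T y5=F
  y1=T y2=T y3=F y4=T y5=T
That's 5 in total.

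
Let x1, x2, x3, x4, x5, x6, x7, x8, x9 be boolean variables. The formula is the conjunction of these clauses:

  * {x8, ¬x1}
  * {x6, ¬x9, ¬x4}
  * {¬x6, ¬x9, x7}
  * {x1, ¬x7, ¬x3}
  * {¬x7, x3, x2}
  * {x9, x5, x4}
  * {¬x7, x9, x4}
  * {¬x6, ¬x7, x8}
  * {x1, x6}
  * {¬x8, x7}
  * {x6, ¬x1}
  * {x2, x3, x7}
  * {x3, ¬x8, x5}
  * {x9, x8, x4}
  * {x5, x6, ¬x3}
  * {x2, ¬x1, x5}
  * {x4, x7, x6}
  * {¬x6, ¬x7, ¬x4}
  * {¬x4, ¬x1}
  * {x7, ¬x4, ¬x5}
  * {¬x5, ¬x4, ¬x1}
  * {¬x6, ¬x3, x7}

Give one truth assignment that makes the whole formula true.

x1=T, x2=T, x3=T, x4=F, x5=T, x6=T, x7=T, x8=T, x9=T

Pure literal: x2 appears only positively; assign x2 = True.
Branch on x1: take x1 = True.
  then x8 is forced to True.
  then x7 is forced to True.
  then x6 is forced to True.
  then x4 is forced to False.
  then x9 is forced to True.
The remaining clauses are satisfied by x3 = True, x5 = True.
Every clause has at least one true literal under this assignment.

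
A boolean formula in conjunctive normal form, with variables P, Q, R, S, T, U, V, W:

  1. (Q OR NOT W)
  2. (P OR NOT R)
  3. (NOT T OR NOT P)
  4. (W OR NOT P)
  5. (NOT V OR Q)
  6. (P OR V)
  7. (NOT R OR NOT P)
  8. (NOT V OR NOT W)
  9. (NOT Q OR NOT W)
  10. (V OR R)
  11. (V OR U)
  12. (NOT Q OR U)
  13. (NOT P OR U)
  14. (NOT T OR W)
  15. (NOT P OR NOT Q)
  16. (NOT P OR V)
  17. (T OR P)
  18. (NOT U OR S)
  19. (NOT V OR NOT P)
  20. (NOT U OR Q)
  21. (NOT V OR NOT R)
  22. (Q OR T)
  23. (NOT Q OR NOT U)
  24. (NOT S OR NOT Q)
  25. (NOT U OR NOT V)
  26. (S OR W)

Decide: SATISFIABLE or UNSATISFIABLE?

UNSATISFIABLE

P = True:
  propagation gives T=False, W=True, Q=True; an empty clause results — contradiction.
P = False:
  propagation gives R=False, V=True, Q=True, W=False; an empty clause results — contradiction.
Every branch closes, so no satisfying assignment exists.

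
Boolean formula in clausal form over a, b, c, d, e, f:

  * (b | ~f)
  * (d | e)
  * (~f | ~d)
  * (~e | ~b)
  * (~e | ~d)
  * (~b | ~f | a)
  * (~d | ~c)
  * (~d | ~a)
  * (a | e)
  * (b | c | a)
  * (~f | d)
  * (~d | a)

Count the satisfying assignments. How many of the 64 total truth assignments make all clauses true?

Satisfying assignments:
  a=0 b=0 c=1 d=0 e=1 f=0
  a=1 b=0 c=0 d=0 e=1 f=0
  a=1 b=0 c=1 d=0 e=1 f=0
That's 3 in total.

3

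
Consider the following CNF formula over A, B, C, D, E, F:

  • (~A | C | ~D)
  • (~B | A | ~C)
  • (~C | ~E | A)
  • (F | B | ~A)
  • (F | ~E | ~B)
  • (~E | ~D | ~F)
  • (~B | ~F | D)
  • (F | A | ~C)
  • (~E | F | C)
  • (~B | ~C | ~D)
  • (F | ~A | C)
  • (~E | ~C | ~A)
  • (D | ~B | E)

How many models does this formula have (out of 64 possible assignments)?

Case analysis on C and A:
  C=T, A=T: remaining (B,D,E,F) ∈ {(F,F,F,T); (F,T,F,T)} — 2.
  C=T, A=F: remaining (B,D,E,F) ∈ {(F,F,F,T); (F,T,F,T)} — 2.
  C=F, A=T: remaining (B,D,E,F) ∈ {(F,F,F,T); (F,F,T,T)} — 2.
  C=F, A=F: 7 of the 16 assignments to (B,D,E,F) work.
Total: 2 + 2 + 2 + 7 = 13.

13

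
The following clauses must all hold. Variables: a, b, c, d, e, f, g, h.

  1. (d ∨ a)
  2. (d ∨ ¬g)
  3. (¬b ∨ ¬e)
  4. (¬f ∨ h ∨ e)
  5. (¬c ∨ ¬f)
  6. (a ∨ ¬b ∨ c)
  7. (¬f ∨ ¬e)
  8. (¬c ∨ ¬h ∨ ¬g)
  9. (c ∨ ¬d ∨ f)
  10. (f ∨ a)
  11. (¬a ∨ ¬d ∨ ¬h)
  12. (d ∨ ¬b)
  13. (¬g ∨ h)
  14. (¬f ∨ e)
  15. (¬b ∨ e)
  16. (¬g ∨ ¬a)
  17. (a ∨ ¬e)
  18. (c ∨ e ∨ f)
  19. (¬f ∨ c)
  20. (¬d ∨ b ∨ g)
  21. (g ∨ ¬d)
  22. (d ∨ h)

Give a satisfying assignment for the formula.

a = 1, b = 0, c = 0, d = 0, e = 1, f = 0, g = 0, h = 1

Check each clause:
  1. (d ∨ a) — a is true.
  2. (d ∨ ¬g) — ¬g is true.
  3. (¬b ∨ ¬e) — ¬b is true.
  4. (e ∨ h ∨ ¬f) — h is true.
  5. (¬f ∨ ¬c) — ¬f is true.
  6. (¬b ∨ a ∨ c) — a is true.
  7. (¬f ∨ ¬e) — ¬f is true.
  8. (¬c ∨ ¬g ∨ ¬h) — ¬g is true.
  9. (c ∨ ¬d ∨ f) — ¬d is true.
  10. (f ∨ a) — a is true.
  11. (¬a ∨ ¬h ∨ ¬d) — ¬d is true.
  12. (d ∨ ¬b) — ¬b is true.
  13. (h ∨ ¬g) — h is true.
  14. (¬f ∨ e) — ¬f is true.
  15. (e ∨ ¬b) — e is true.
  16. (¬a ∨ ¬g) — ¬g is true.
  17. (¬e ∨ a) — a is true.
  18. (c ∨ e ∨ f) — e is true.
  19. (¬f ∨ c) — ¬f is true.
  20. (¬d ∨ b ∨ g) — ¬d is true.
  21. (¬d ∨ g) — ¬d is true.
  22. (h ∨ d) — h is true.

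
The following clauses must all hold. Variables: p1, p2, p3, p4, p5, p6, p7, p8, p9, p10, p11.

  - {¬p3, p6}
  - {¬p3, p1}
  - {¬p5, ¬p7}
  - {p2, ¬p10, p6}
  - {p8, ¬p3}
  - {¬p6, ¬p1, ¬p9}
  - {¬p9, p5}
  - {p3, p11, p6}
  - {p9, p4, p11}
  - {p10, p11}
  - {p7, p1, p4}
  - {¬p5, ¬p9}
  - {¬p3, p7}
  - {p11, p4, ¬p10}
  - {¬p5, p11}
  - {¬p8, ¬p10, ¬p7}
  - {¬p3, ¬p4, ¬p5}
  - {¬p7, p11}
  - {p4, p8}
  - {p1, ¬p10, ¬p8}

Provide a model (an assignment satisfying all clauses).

Pure literal: p11 appears only positively; assign p11 = True.
Set p1 = True and propagate.
The remaining clauses are satisfied by p2 = False, p3 = False, p4 = True, p5 = False, p6 = False, p7 = True, p8 = False, p9 = False, p10 = False.
Every clause has at least one true literal under this assignment.
Check each clause:
  1. {p6, ¬p3} — ¬p3 is true.
  2. {p1, ¬p3} — p1 is true.
  3. {¬p7, ¬p5} — ¬p5 is true.
  4. {p6, p2, ¬p10} — ¬p10 is true.
  5. {¬p3, p8} — ¬p3 is true.
  6. {¬p1, ¬p6, ¬p9} — ¬p6 is true.
  7. {p5, ¬p9} — ¬p9 is true.
  8. {p11, p3, p6} — p11 is true.
  9. {p4, p9, p11} — p11 is true.
  10. {p11, p10} — p11 is true.
  11. {p7, p1, p4} — p1 is true.
  12. {¬p9, ¬p5} — ¬p5 is true.
  13. {¬p3, p7} — ¬p3 is true.
  14. {p11, p4, ¬p10} — p11 is true.
  15. {¬p5, p11} — p11 is true.
  16. {¬p8, ¬p10, ¬p7} — ¬p8 is true.
  17. {¬p3, ¬p5, ¬p4} — ¬p5 is true.
  18. {¬p7, p11} — p11 is true.
  19. {p4, p8} — p4 is true.
  20. {¬p10, p1, ¬p8} — ¬p8 is true.

p1=1, p2=0, p3=0, p4=1, p5=0, p6=0, p7=1, p8=0, p9=0, p10=0, p11=1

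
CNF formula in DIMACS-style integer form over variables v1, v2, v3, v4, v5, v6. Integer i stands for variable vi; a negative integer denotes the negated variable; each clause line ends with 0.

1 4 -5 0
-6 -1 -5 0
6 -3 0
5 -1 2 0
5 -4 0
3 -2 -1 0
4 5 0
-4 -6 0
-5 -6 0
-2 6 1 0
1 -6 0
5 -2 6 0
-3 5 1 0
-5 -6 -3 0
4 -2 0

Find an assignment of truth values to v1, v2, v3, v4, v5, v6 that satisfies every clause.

v1 = True, v2 = False, v3 = False, v4 = False, v5 = True, v6 = False

Check each clause:
  1. (~v5 | v4 | v1) — v1 is true.
  2. (~v5 | ~v6 | ~v1) — ~v6 is true.
  3. (~v3 | v6) — ~v3 is true.
  4. (v2 | ~v1 | v5) — v5 is true.
  5. (~v4 | v5) — ~v4 is true.
  6. (~v2 | ~v1 | v3) — ~v2 is true.
  7. (v4 | v5) — v5 is true.
  8. (~v6 | ~v4) — ~v6 is true.
  9. (~v5 | ~v6) — ~v6 is true.
  10. (v1 | ~v2 | v6) — v1 is true.
  11. (v1 | ~v6) — v1 is true.
  12. (v6 | v5 | ~v2) — v5 is true.
  13. (v5 | ~v3 | v1) — v1 is true.
  14. (~v6 | ~v3 | ~v5) — ~v6 is true.
  15. (v4 | ~v2) — ~v2 is true.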